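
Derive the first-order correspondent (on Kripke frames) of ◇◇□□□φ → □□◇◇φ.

This is a Sahlqvist (Geach-type) schema ◇^2□^3φ → □^2◇^2φ.
First-order correspondent: ∀x ∀y ∀z ((xR²y ∧ xR²z) → ∃w (yR³w ∧ zR²w)).

∀x ∀y ∀z ((xR²y ∧ xR²z) → ∃w (yR³w ∧ zR²w))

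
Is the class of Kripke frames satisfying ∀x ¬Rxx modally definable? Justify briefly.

Modal frame validity is preserved under surjective bounded morphisms.
The 4-cycle (worlds a,b,c,d with a→b→c→d→a) is irreflexive, and the map sending every world to a single reflexive point • is a surjective bounded morphism (forth: every edge maps to (•,•); back: every world has a successor). So any modal formula valid on the 4-cycle is also valid on the reflexive point, which is not irreflexive.
Hence irreflexivity is not modally definable.

Not modally definable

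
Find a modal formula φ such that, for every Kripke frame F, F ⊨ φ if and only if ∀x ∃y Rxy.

□q → ◇q

A defining formula is □q → ◇q (the D axiom).
Suppose □q→◇q is valid. At any x set V(q)=W. Then □q at x, so ◇q at x, so x has a successor.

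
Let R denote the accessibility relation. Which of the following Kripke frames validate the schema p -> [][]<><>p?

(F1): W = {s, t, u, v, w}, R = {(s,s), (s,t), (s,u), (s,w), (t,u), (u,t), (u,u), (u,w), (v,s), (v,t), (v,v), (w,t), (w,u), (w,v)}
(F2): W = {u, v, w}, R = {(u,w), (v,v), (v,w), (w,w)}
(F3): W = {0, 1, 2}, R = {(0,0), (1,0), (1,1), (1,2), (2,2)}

none

Frame correspondent (Sahlqvist): forall x forall z (x R^2 z -> exists w (x = w & z R^2 w)) — i.e. a generalized confluence (Geach) condition.
(F1): fails — sR²t but no w* with s=w* and tR²w*.
(F2): fails — uR²w but no t with u=t and wR²t.
(F3): fails — 1R²0 but no w with 1=w and 0R²w.
Valid on no frame.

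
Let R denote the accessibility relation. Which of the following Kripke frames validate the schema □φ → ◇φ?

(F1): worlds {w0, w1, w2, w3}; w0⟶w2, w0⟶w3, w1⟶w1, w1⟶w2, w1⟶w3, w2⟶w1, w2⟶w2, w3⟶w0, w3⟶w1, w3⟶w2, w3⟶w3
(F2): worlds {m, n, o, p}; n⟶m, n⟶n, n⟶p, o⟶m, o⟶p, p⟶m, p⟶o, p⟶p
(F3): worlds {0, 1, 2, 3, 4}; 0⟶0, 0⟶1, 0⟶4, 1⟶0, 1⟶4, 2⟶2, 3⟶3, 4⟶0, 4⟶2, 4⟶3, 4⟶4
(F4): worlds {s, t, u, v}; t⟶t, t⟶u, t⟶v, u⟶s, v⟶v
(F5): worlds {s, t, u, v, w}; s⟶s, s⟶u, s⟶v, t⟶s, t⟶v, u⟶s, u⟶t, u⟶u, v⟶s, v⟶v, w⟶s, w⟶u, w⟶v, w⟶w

The schema corresponds to seriality: ∀x ∃y Rxy.
(F1): satisfies the condition.
(F2): fails — world m has no successor.
(F3): satisfies the condition.
(F4): fails — world s has no successor.
(F5): satisfies the condition.
Valid on: (F1), (F3), (F5).

(F1), (F3), (F5)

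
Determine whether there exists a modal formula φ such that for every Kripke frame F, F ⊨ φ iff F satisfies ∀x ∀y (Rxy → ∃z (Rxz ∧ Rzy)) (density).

Yes — defined by □□p → □p

Yes: it is density, defined by the C4 schema □□p → □p.
Suppose □□p→□p is valid. Take Rxy and set V(p)={w : xR²w}. Then □□p at x, so □p at x, so p at y, i.e. ∃z(Rxz∧Rzy).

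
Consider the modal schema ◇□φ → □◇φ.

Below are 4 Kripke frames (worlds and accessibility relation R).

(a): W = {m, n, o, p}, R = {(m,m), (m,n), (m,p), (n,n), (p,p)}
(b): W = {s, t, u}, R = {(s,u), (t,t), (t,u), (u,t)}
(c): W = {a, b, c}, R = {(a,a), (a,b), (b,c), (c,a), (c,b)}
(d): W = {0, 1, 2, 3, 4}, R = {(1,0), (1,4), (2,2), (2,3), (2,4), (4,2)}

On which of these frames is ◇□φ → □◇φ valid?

(b)

Frame correspondent (Sahlqvist): ∀x ∀y ∀z (Rxy ∧ Rxz → ∃w (Ryw ∧ Rzw)) — i.e. convergence.
(a): fails — Rmn and Rmp but n and p have no common successor.
(b): ✓.
(c): fails — Rab and Raa but b and a have no common successor.
(d): fails — R10 and R10 but 0 and 0 have no common successor.
Valid on: (b).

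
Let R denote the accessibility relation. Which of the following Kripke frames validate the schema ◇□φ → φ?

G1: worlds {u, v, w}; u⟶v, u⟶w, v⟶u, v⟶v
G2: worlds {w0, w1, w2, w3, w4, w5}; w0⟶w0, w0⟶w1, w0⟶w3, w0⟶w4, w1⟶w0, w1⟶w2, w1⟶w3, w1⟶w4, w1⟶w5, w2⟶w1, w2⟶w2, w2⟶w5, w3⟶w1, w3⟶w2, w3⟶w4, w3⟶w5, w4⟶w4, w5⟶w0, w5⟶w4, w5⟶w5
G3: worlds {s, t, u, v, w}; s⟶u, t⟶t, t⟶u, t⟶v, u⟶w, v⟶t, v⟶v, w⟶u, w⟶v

none

This is the axiom for symmetry; its first-order frame correspondent is ∀x ∀y (Rxy → Ryx).
G1: fails — Ruw but not Rwu.
G2: fails — Rw1w4 but not Rw4w1.
G3: fails — Rtu but not Rut.
Valid on no frame.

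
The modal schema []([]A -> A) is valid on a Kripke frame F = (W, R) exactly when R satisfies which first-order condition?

shift-reflexivity: forall x forall y (Rxy -> Ryy)

This schema is the T□ axiom.
Its frame correspondent is shift-reflexivity — forall x forall y (Rxy -> Ryy).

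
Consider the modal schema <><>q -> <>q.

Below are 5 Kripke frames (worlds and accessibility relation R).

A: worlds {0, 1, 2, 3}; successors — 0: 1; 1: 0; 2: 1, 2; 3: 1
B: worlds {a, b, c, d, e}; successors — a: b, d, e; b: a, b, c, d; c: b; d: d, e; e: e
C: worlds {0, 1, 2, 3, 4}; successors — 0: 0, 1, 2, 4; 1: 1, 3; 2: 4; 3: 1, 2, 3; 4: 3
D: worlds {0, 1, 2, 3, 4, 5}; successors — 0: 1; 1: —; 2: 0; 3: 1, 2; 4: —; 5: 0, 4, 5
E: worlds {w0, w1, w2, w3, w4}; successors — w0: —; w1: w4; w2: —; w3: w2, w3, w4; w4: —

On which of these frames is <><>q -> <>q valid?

Frame correspondent (Sahlqvist): forall x forall y forall z (Rxy & Ryz -> Rxz) — i.e. transitivity.
A: fails — R10 and R01 but not R11.
B: fails — Rab and Rbc but not Rac.
C: fails — R32 and R24 but not R34.
D: fails — R32 and R20 but not R30.
E: satisfies the condition.

E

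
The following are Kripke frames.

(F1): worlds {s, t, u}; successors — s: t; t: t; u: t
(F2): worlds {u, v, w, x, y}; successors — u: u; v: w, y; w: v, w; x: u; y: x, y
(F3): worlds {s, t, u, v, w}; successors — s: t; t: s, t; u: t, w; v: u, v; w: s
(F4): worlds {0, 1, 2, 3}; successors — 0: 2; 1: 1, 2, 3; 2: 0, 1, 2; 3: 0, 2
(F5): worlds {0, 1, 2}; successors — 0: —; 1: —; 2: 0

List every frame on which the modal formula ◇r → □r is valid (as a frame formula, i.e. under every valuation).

(F1), (F5)

The schema corresponds to partial functionality: ∀x ∀y ∀z (Rxy ∧ Rxz → y = z).
(F1): ✓.
(F2): fails — v sees both w and y.
(F3): fails — t sees both s and t.
(F4): fails — 1 sees both 1 and 2.
(F5): ✓.
Valid on: (F1), (F5).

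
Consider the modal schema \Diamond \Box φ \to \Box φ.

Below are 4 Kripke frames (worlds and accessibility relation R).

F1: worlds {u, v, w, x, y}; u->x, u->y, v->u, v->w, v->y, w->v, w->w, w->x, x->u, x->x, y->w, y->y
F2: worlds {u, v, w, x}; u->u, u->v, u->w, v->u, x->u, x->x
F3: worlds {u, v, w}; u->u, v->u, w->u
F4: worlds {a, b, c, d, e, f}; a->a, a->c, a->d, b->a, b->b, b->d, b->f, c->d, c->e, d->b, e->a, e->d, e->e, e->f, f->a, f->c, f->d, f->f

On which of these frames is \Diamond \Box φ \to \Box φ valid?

F3

The schema corresponds to a generalized confluence (Geach) condition: \forall x \forall y \forall z ((xRy \wedge xRz) \to \exists w (yRw \wedge z = w)).
F1: fails — uRx, uRy but no t with xRt and y=t.
F2: fails — uRv, uRv but no t with vRt and v=t.
F3: ✓.
F4: fails — aRc, aRa but no w with cRw and a=w.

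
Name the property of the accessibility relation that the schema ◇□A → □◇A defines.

This is the .2 axiom.
It corresponds to convergence: ∀x ∀y ∀z (Rxy ∧ Rxz → ∃w (Ryw ∧ Rzw)).

convergence: ∀x ∀y ∀z (Rxy ∧ Rxz → ∃w (Ryw ∧ Rzw))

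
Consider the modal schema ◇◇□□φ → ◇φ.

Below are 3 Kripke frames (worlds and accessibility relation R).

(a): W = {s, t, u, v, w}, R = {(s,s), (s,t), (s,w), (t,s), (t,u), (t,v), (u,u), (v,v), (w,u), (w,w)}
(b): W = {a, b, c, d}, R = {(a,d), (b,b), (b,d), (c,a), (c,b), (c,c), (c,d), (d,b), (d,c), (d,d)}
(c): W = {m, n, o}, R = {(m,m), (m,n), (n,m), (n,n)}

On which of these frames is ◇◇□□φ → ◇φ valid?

The schema corresponds to a generalized confluence (Geach) condition: ∀x ∀y (xR²y → ∃w (yR²w ∧ xRw)).
(a): fails — sR²u but no w* with uR²w* and sRw*.
(b): satisfies the condition.
(c): satisfies the condition.

(b), (c)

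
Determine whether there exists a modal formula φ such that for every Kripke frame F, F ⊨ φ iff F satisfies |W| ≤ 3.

Any modally definable frame class is closed under disjoint unions.
Any modal formula valid on each of 4 disjoint one-world frames is valid on their disjoint union (validity is preserved under disjoint unions). Each one-world frame has |W|=1≤3, but the union has |W|=4.
Hence having at most 3 worlds is not modally definable.

No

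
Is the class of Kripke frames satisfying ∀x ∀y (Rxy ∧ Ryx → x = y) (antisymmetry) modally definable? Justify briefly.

Not modally definable

If a class were modally definable it would be closed under surjective bounded morphisms (Goldblatt–Thomason).
The 8-cycle (worlds a,b,c,d,e,f,g,h with a→b→c→d→e→f→g→h→a) is antisymmetric. Sending even-indexed worlds to • and odd-indexed worlds to ∘ is a surjective bounded morphism onto the two-world frame with •↔∘, which is not antisymmetric.
Hence antisymmetry is not modally definable.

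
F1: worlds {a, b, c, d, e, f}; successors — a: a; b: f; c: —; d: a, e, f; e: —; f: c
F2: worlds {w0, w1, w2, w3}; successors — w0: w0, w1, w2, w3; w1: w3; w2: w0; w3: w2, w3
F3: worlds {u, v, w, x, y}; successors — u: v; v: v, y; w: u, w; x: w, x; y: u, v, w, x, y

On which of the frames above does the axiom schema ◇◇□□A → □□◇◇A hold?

F2

Frame correspondent (Sahlqvist): ∀x ∀y ∀z ((xR²y ∧ xR²z) → ∃w (yR²w ∧ zR²w)) — i.e. a generalized confluence (Geach) condition.
F1: fails — bR²c, bR²c but no w with cR²w and cR²w.
F2: condition met.
F3: fails — vR²u, vR²x but no t with uR²t and xR²t.
Valid on: F2.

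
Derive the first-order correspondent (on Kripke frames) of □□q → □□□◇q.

∀x ∀z (xR³z → ∃w (xR²w ∧ zRw))

This is a Sahlqvist (Geach-type) schema ◇^0□^2q → □^3◇^1q.
Minimal-valuation argument: fix x; take any y with xR^0y and any z with xR^3z. Set V(q) to the set of worlds R-reachable from y in exactly 2 steps. Then □^2q holds at y, so the antecedent holds at x; validity forces ◇^1q at z, giving a w with zR^1w and yR^2w.
First-order correspondent: ∀x ∀z (xR³z → ∃w (xR²w ∧ zRw)).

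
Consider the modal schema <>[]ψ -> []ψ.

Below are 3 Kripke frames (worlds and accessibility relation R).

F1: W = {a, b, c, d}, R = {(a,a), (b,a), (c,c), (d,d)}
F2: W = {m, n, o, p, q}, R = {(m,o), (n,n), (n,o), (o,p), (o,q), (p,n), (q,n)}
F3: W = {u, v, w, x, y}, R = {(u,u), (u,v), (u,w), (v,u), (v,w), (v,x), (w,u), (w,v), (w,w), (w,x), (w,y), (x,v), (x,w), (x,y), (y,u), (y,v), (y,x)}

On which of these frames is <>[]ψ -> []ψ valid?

Frame correspondent (Sahlqvist): forall x forall y forall z (Rxy & Rxz -> Ryz) — i.e. the Euclidean property.
F1: condition met.
F2: fails — Rmo and Rmo but not Roo.
F3: fails — Ruv and Ruv but not Rvv.

F1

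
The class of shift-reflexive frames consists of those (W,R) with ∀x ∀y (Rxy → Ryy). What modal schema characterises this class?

□(□p → p)

This is shift-reflexivity; the standard corresponding axiom is T□: □(□p → p).
Suppose □(□p→p) is valid. Take Rxy and set V(p)={w : Ryw}. Then at y, □p holds; since □(□p→p) at x, □p→p at y, so p at y, i.e. Ryy.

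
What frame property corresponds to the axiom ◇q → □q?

Suppose ◇q→□q is valid. Take Rxy, Rxz and set V(q)={y}. Then ◇q at x, so □q at x, so q at z, i.e. z=y.
Conversely, on a frame with partial functionality the schema holds at every world under every valuation.
So the correspondent is partial functionality.

partial functionality: ∀x ∀y ∀z (Rxy ∧ Rxz → y = z)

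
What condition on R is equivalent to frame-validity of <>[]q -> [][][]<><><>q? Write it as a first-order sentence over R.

forall x forall y forall z ((xRy & x R^3 z) -> exists w (yRw & z R^3 w))

This is a Sahlqvist (Geach-type) schema ◇^1□^1q → □^3◇^3q.
Minimal-valuation argument: fix x; take any y with xR^1y and any z with xR^3z. Set V(q) to the set of worlds R-reachable from y in exactly 1 step. Then □^1q holds at y, so the antecedent holds at x; validity forces ◇^3q at z, giving a w with zR^3w and yR^1w.
First-order correspondent: forall x forall y forall z ((xRy & x R^3 z) -> exists w (yRw & z R^3 w)).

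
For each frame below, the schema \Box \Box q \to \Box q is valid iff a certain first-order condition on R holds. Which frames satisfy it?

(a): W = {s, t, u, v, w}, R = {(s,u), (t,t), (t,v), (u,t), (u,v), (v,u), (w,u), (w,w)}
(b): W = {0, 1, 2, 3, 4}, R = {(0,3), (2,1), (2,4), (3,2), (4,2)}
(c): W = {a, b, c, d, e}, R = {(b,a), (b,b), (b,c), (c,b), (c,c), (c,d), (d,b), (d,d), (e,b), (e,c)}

Frame correspondent (Sahlqvist): \forall x \forall y (Rxy \to \exists z (Rxz \wedge Rzy)) — i.e. density.
(a): fails — Rvu but no z with Rvz and Rzu.
(b): fails — R32 but no z with R3z and Rz2.
(c): satisfies the condition.
Valid on: (c).

(c)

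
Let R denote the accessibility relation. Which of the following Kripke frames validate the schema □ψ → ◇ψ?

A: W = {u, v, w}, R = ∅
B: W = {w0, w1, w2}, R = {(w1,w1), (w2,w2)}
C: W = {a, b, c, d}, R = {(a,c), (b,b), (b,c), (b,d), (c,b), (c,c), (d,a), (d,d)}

C

The schema corresponds to seriality: ∀x ∃y Rxy.
A: fails — world u has no successor.
B: fails — world w0 has no successor.
C: ✓.
Valid on: C.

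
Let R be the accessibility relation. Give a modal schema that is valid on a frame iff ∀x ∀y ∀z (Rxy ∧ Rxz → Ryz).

◇r → □◇r

The condition is the Euclidean property. The 5 schema ◇r → □◇r defines it.
Suppose ◇r→□◇r is valid. Take Rxy, Rxz and set V(r)={y}. Then ◇r at x, so □◇r at x, so ◇r at z, so some w with Rzw has r; w=y, i.e. Rzy. By symmetry of the argument, Ryz.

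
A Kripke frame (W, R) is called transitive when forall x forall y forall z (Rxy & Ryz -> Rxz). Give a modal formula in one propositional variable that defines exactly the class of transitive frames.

□p → □□p

This is transitivity; the standard corresponding axiom is 4: □p → □□p.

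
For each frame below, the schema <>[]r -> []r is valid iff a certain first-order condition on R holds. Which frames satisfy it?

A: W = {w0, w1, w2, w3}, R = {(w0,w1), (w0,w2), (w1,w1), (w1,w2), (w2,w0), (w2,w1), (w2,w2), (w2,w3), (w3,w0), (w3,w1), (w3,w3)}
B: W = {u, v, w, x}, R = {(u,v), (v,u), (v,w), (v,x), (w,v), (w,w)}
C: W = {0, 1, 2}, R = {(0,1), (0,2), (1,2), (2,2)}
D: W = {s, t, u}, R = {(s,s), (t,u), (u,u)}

The schema corresponds to the Euclidean property: forall x forall y forall z (Rxy & Rxz -> Ryz).
A: fails — Rw2w1 and Rw2w0 but not Rw1w0.
B: fails — Ruv and Ruv but not Rvv.
C: fails — R01 and R01 but not R11.
D: satisfies the condition.
Valid on: D.

D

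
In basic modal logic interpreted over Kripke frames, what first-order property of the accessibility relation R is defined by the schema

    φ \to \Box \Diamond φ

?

Suppose φ→□◇φ is valid. Take Rxy and set V(φ)={x}. Then φ at x, so □◇φ at x, so ◇φ at y, so some z with Ryz has φ; z=x, i.e. Ryx.

symmetry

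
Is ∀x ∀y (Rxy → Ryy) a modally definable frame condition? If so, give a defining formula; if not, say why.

Yes: it is shift-reflexivity, defined by the T□ schema □(□p → p).

Yes, by □(□p → p)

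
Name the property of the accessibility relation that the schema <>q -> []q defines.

Partial functionality

Suppose ◇q→□q is valid. Take Rxy, Rxz and set V(q)={y}. Then ◇q at x, so □q at x, so q at z, i.e. z=y.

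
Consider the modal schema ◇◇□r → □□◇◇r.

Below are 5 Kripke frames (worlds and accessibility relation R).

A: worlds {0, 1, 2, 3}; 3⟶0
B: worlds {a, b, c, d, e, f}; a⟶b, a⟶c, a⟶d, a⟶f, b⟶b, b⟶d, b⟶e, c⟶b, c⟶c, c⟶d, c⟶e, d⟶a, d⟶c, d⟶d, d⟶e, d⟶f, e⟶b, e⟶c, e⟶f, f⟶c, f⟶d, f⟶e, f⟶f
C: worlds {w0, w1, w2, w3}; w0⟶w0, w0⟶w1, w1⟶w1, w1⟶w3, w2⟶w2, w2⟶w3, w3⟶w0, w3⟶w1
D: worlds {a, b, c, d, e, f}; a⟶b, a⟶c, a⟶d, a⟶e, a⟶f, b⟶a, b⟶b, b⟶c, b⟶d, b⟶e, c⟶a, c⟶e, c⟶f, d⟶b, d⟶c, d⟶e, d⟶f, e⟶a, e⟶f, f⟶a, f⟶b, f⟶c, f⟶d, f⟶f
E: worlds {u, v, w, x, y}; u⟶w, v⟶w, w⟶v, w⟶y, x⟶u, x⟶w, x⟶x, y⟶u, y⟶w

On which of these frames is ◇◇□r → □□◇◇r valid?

A, B, C, D

This is the axiom for a generalized confluence (Geach) condition; its first-order frame correspondent is ∀x ∀y ∀z ((xR²y ∧ xR²z) → ∃w (yRw ∧ zR²w)).
A: ✓.
B: ✓.
C: ✓.
D: ✓.
E: fails — uR²v, uR²v but no t with vRt and vR²t.
Valid on: A, B, C, D.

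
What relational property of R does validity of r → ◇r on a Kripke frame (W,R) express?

Reflexivity

Replacing r by ¬r and contraposing gives the equivalent schema □r → r.
Suppose □r→r is valid. At any x set V(r)={w : Rxw}. Then □r holds at x, so r holds at x, i.e. Rxx.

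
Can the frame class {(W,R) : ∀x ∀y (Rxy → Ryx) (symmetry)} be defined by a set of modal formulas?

Definable; q → □◇q defines it

The condition is symmetry. A defining modal formula is q → □◇q.
Suppose q→□◇q is valid. Take Rxy and set V(q)={x}. Then q at x, so □◇q at x, so ◇q at y, so some z with Ryz has q; z=x, i.e. Ryx.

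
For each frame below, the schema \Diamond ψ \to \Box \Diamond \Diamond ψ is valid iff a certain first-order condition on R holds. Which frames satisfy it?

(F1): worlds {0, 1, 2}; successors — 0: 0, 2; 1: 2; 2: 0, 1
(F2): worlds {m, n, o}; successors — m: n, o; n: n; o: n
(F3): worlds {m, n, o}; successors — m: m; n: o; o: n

Frame correspondent (Sahlqvist): \forall x \forall y \forall z ((xRy \wedge xRz) \to \exists w (y = w \wedge z R^2 w)) — i.e. a generalized confluence (Geach) condition.
(F1): holds.
(F2): fails — mRo, mRn but no w with o=w and nR²w.
(F3): holds.

(F1), (F3)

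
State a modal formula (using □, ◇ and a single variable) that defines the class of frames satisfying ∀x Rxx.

□s → s

A defining formula is □s → s (the T axiom).
Suppose □s→s is valid. At any x set V(s)={w : Rxw}. Then □s holds at x, so s holds at x, i.e. Rxx.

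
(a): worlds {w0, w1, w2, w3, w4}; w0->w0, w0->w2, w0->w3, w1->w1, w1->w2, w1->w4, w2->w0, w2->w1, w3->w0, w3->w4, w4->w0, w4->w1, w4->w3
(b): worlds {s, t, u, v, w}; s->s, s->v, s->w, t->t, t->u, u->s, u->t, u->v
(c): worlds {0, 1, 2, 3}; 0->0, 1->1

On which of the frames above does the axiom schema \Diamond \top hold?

Frame correspondent (Sahlqvist): \forall x \exists y Rxy — i.e. seriality.
(a): satisfies the condition.
(b): fails — world v has no successor.
(c): fails — world 2 has no successor.

(a)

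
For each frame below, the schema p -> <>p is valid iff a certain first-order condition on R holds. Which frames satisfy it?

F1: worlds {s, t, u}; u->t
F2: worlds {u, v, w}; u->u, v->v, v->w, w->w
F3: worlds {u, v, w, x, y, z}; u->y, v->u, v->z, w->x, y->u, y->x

The schema corresponds to reflexivity: forall x Rxx.
F1: fails — world s does not see itself.
F2: ✓.
F3: fails — world u does not see itself.
Valid on: F2.

F2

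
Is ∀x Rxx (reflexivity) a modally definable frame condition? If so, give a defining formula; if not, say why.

Definable; □q → q defines it

This is a Sahlqvist condition; the T axiom □q → q defines it.
Suppose □q→q is valid. At any x set V(q)={w : Rxw}. Then □q holds at x, so q holds at x, i.e. Rxx.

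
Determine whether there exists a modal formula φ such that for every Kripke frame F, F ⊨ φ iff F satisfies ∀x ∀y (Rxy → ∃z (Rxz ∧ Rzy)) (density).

This is a Sahlqvist condition; the C4 axiom □□p → □p defines it.

Definable; □□p → □p defines it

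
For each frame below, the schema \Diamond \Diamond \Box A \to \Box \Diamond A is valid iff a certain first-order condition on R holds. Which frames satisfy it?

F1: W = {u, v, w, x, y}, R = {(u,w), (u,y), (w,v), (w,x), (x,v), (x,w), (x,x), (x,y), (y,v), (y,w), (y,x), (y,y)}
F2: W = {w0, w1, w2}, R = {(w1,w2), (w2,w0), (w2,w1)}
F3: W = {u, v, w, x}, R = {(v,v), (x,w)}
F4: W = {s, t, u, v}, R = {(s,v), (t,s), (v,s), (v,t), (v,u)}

The schema corresponds to a generalized confluence (Geach) condition: \forall x \forall y \forall z ((x R^2 y \wedge xRz) \to \exists w (yRw \wedge zRw)).
F1: fails — uR²v, uRw but no t with vRt and wRt.
F2: fails — w1R²w0, w1Rw2 but no w with w0Rw and w2Rw.
F3: satisfies the condition.
F4: fails — sR²s, sRv but no w with sRw and vRw.

F3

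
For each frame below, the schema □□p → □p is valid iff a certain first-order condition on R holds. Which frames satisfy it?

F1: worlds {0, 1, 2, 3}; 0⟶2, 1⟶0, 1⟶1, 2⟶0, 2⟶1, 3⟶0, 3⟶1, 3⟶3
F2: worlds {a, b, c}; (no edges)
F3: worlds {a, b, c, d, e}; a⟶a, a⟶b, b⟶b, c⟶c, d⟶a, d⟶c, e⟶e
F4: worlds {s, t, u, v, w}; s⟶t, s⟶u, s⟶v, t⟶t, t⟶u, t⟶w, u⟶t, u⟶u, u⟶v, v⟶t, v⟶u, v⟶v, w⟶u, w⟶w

F2, F3, F4

The schema corresponds to density: ∀x ∀y (Rxy → ∃z (Rxz ∧ Rzy)).
F1: fails — R02 but no z with R0z and Rz2.
F2: condition met.
F3: condition met.
F4: condition met.
Valid on: F2, F3, F4.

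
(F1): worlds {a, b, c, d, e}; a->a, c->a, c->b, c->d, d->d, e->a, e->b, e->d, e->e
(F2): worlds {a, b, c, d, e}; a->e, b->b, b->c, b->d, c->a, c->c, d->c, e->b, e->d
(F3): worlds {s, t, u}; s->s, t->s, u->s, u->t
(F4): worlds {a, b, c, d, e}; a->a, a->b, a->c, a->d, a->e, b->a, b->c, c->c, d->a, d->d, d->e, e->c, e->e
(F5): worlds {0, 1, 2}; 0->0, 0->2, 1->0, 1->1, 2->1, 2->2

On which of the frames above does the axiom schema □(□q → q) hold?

(F5)

The schema corresponds to shift-reflexivity: ∀x ∀y (Rxy → Ryy).
(F1): fails — Reb but not Rbb.
(F2): fails — Rae but not Ree.
(F3): fails — Rut but not Rtt.
(F4): fails — Rab but not Rbb.
(F5): condition met.
Valid on: (F5).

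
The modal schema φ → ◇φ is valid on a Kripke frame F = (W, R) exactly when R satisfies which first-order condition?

This is frame-equivalent to □φ → φ (substitute ¬φ for φ and contrapose).
Suppose □φ→φ is valid. At any x set V(φ)={w : Rxw}. Then □φ holds at x, so φ holds at x, i.e. Rxx.

reflexivity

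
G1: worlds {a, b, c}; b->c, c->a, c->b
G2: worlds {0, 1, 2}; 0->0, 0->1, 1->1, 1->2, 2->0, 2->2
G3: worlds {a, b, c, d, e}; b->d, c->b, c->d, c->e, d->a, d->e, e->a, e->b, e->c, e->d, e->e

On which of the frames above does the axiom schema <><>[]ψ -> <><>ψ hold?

G2

Frame correspondent (Sahlqvist): forall x forall y (x R^2 y -> exists w (yRw & x R^2 w)) — i.e. a generalized confluence (Geach) condition.
G1: fails — bR²a but no w with aRw and bR²w.
G2: condition met.
G3: fails — bR²a but no w with aRw and bR²w.
Valid on: G2.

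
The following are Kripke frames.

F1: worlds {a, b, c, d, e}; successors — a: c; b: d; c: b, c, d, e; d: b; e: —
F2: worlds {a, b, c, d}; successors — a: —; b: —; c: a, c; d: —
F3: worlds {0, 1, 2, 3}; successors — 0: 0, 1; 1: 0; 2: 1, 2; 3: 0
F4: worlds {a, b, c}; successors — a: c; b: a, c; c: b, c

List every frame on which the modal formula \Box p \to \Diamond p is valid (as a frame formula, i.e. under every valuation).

Frame correspondent (Sahlqvist): \forall x \exists y Rxy — i.e. seriality.
F1: fails — world e has no successor.
F2: fails — world a has no successor.
F3: ✓.
F4: ✓.
Valid on: F3, F4.

F3, F4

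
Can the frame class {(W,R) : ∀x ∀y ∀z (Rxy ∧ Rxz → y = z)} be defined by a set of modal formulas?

Definable; ◇r → □r defines it

The condition is partial functionality. A defining modal formula is ◇r → □r.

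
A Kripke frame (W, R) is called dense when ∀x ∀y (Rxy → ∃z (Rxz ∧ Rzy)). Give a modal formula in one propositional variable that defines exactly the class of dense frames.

□□s → □s

This is density; the standard corresponding axiom is C4: □□s → □s.
Suppose □□s→□s is valid. Take Rxy and set V(s)={w : xR²w}. Then □□s at x, so □s at x, so s at y, i.e. ∃z(Rxz∧Rzy).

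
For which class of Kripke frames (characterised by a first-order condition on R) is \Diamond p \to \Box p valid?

This schema is the CD axiom.
It corresponds to partial functionality: \forall x \forall y \forall z (Rxy \wedge Rxz \to y = z).

partial functionality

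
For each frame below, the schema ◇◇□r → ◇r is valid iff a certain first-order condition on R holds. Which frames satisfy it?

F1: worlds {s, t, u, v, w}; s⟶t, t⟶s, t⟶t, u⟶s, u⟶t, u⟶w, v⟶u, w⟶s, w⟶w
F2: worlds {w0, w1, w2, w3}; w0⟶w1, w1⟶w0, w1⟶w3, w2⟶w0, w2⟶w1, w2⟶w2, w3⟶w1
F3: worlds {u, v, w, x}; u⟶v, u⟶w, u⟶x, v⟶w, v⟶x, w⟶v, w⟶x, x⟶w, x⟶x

The schema corresponds to a generalized confluence (Geach) condition: ∀x ∀y (xR²y → ∃w (yRw ∧ xRw)).
F1: fails — vR²s but no w* with sRw* and vRw*.
F2: holds.
F3: holds.
Valid on: F2, F3.

F2, F3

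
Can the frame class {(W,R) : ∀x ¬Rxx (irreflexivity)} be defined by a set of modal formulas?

Modal frame validity is preserved under surjective bounded morphisms.
The 5-cycle (worlds a,b,c,d,e with a→b→c→d→e→a) is irreflexive, and the map sending every world to a single reflexive point • is a surjective bounded morphism (forth: every edge maps to (•,•); back: every world has a successor). So any modal formula valid on the 5-cycle is also valid on the reflexive point, which is not irreflexive.
Hence irreflexivity is not modally definable.

Not definable by any modal formula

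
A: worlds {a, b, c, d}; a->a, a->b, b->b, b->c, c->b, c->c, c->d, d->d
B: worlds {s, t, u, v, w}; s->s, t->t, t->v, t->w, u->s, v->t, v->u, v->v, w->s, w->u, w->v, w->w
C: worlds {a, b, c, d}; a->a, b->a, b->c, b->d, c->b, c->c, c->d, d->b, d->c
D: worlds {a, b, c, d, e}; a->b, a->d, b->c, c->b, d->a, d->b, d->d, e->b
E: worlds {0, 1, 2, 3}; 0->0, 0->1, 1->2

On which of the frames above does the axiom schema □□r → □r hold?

Frame correspondent (Sahlqvist): ∀x ∀y (Rxy → ∃z (Rxz ∧ Rzy)) — i.e. density.
A: satisfies the condition.
B: satisfies the condition.
C: satisfies the condition.
D: fails — Rbc but no z with Rbz and Rzc.
E: fails — R12 but no z with R1z and Rz2.
Valid on: A, B, C.

A, B, C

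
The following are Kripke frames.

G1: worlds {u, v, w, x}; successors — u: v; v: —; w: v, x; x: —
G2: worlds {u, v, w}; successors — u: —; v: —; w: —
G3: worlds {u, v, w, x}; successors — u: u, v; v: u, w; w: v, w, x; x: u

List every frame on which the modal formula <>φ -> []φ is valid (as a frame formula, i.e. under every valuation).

G2

Frame correspondent (Sahlqvist): forall x forall y forall z (Rxy & Rxz -> y = z) — i.e. partial functionality.
G1: fails — w sees both v and x.
G2: ✓.
G3: fails — u sees both u and v.
Valid on: G2.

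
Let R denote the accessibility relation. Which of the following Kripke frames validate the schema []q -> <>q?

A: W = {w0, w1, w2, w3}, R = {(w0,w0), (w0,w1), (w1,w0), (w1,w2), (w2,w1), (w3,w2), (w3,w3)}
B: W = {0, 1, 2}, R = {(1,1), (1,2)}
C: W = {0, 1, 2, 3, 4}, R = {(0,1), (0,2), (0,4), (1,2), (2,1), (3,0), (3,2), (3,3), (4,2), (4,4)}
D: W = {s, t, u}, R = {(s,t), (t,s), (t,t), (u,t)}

The schema corresponds to seriality: forall x exists y Rxy.
A: holds.
B: fails — world 0 has no successor.
C: holds.
D: holds.
Valid on: A, C, D.

A, C, D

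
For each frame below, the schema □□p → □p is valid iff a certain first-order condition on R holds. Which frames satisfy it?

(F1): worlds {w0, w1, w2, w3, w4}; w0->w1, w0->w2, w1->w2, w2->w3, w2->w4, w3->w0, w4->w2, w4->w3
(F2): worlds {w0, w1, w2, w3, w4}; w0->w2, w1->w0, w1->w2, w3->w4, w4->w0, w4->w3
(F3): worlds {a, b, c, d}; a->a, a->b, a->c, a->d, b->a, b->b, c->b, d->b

(F3)

The schema corresponds to density: ∀x ∀y (Rxy → ∃z (Rxz ∧ Rzy)).
(F1): fails — Rw1w2 but no z with Rw1z and Rzw2.
(F2): fails — Rw1w0 but no z with Rw1z and Rzw0.
(F3): condition met.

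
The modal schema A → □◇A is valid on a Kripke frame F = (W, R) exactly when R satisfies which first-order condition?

Suppose A→□◇A is valid. Take Rxy and set V(A)={x}. Then A at x, so □◇A at x, so ◇A at y, so some z with Ryz has A; z=x, i.e. Ryx.

Symmetry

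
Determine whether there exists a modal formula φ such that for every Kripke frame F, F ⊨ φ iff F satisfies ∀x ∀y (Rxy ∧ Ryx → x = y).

No — not modally definable

Modal frame validity is preserved under surjective bounded morphisms.
The 6-cycle (worlds s,t,u,v,w,x with s→t→u→v→w→x→s) is antisymmetric. Sending even-indexed worlds to s and odd-indexed worlds to t is a surjective bounded morphism onto the two-world frame with s↔t, which is not antisymmetric.
So the class is not modally definable.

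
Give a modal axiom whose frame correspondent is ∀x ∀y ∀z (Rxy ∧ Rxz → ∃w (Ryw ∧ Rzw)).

◇□q → □◇q

The condition is convergence. The .2 schema ◇□q → □◇q defines it.
Suppose ◇□q→□◇q is valid. Take Rxy, Rxz and set V(q)={w : Ryw}. Then □q at y so ◇□q at x, so □◇q at x, so ◇q at z, giving w with Rzw and Ryw.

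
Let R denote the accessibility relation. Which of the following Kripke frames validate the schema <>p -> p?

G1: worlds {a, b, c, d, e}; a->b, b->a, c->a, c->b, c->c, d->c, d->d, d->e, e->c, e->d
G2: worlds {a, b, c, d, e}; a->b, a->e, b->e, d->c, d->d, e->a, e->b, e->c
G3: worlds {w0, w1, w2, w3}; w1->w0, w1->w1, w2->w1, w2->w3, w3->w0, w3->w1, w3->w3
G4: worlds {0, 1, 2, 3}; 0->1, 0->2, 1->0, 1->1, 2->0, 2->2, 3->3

Frame correspondent (Sahlqvist): forall x forall y (xRy -> exists w (y = w & x = w)) — i.e. a generalized confluence (Geach) condition.
G1: fails — aRb but b ≠ a.
G2: fails — aRb but b ≠ a.
G3: fails — w1Rw0 but w0 ≠ w1.
G4: fails — 0R1 but 1 ≠ 0.
Valid on no frame.

none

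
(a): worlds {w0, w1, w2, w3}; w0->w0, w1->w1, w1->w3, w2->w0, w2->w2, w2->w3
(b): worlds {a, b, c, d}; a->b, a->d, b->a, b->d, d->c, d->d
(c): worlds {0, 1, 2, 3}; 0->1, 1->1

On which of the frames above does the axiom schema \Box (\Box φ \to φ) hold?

The schema corresponds to shift-reflexivity: \forall x \forall y (Rxy \to Ryy).
(a): fails — Rw1w3 but not Rw3w3.
(b): fails — Rdc but not Rcc.
(c): satisfies the condition.

(c)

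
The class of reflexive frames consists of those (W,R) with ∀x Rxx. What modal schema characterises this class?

□r → r

The condition is reflexivity. The T schema □r → r defines it.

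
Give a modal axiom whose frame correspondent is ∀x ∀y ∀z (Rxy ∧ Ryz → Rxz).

A defining formula is □p → □□p (the 4 axiom).

□p → □□p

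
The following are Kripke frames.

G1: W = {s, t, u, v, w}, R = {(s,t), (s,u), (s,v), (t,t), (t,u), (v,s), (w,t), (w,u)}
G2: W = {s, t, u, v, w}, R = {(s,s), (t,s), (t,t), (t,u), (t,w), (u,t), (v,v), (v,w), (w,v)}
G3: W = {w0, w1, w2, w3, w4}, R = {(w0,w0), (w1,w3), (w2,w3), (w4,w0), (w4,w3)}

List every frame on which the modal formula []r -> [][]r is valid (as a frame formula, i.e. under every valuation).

G3

Frame correspondent (Sahlqvist): forall x forall y forall z (Rxy & Ryz -> Rxz) — i.e. transitivity.
G1: fails — Rvs and Rsv but not Rvv.
G2: fails — Rut and Rts but not Rus.
G3: ✓.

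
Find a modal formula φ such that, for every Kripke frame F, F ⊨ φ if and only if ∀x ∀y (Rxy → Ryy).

□(□s → s)

This is shift-reflexivity; the standard corresponding axiom is T□: □(□s → s).
Suppose □(□s→s) is valid. Take Rxy and set V(s)={w : Ryw}. Then at y, □s holds; since □(□s→s) at x, □s→s at y, so s at y, i.e. Ryy.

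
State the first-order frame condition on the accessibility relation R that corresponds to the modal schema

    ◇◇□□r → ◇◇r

This is a Sahlqvist (Geach-type) schema ◇^2□^2r → □^0◇^2r.
First-order correspondent: ∀x ∀y (xR²y → ∃w (yR²w ∧ xR²w)).

∀x ∀y (xR²y → ∃w (yR²w ∧ xR²w))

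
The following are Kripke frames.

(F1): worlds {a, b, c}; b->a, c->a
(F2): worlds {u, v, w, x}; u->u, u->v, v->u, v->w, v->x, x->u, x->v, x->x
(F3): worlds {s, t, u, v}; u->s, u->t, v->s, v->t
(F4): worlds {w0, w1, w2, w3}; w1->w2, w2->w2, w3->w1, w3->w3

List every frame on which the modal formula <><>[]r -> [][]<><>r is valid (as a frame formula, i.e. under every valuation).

(F1), (F3)

The schema corresponds to a generalized confluence (Geach) condition: forall x forall y forall z ((x R^2 y & x R^2 z) -> exists w (yRw & z R^2 w)).
(F1): ✓.
(F2): fails — uR²u, uR²w but no t with uRt and wR²t.
(F3): ✓.
(F4): fails — w3R²w3, w3R²w1 but no w with w3Rw and w1R²w.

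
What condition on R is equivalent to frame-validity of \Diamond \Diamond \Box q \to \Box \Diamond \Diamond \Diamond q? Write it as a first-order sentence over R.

\forall x \forall y \forall z ((x R^2 y \wedge xRz) \to \exists w (yRw \wedge z R^3 w))

This is a Sahlqvist (Geach-type) schema ◇^2□^1q → □^1◇^3q.
Minimal-valuation argument: fix x; take any y with xR^2y and any z with xR^1z. Set V(q) to the set of worlds R-reachable from y in exactly 1 step. Then □^1q holds at y, so the antecedent holds at x; validity forces ◇^3q at z, giving a w with zR^3w and yR^1w.
First-order correspondent: \forall x \forall y \forall z ((x R^2 y \wedge xRz) \to \exists w (yRw \wedge z R^3 w)).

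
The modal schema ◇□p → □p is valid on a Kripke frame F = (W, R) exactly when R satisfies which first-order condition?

The Euclidean property

Replacing p by ¬p and contraposing gives the equivalent schema ◇p → □◇p.
Suppose ◇p→□◇p is valid. Take Rxy, Rxz and set V(p)={y}. Then ◇p at x, so □◇p at x, so ◇p at z, so some w with Rzw has p; w=y, i.e. Rzy. By symmetry of the argument, Ryz.
Conversely, any frame satisfying ∀x ∀y ∀z (Rxy ∧ Rxz → Ryz) validates the schema.
So the correspondent is the Euclidean property.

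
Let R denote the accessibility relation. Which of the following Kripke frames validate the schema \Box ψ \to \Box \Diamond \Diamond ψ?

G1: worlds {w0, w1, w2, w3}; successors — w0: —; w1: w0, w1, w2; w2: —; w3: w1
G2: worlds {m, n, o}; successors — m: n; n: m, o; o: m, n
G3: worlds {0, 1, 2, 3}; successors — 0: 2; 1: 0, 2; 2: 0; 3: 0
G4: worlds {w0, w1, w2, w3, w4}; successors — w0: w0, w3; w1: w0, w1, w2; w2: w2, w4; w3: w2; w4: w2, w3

Frame correspondent (Sahlqvist): \forall x \forall z (xRz \to \exists w (xRw \wedge z R^2 w)) — i.e. a generalized confluence (Geach) condition.
G1: fails — w1Rw0 but no w with w1Rw and w0R²w.
G2: holds.
G3: holds.
G4: fails — w0Rw3 but no w with w0Rw and w3R²w.

G2, G3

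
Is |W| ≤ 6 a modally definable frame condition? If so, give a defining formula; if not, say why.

Modal frame validity is preserved under disjoint unions.
Any modal formula valid on each of 7 disjoint one-world frames is valid on their disjoint union (validity is preserved under disjoint unions). Each one-world frame has |W|=1≤6, but the union has |W|=7.
So the class is not modally definable.

No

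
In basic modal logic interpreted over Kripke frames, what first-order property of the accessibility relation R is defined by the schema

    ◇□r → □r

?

This is a form of the 5 axiom.
Its frame correspondent is the Euclidean property — ∀x ∀y ∀z (Rxy ∧ Rxz → Ryz).

the Euclidean property: ∀x ∀y ∀z (Rxy ∧ Rxz → Ryz)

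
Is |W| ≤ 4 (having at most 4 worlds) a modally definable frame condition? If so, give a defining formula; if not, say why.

Modal frame validity is preserved under disjoint unions.
Any modal formula valid on each of 5 disjoint one-world frames is valid on their disjoint union (validity is preserved under disjoint unions). Each one-world frame has |W|=1≤4, but the union has |W|=5.
So no modal formula (or set of formulas) defines exactly the |W|≤4 frames.

Not modally definable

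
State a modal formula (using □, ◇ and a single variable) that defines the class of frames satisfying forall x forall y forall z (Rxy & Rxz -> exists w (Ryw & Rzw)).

◇□ψ → □◇ψ

A defining formula is ◇□ψ → □◇ψ (the .2 axiom).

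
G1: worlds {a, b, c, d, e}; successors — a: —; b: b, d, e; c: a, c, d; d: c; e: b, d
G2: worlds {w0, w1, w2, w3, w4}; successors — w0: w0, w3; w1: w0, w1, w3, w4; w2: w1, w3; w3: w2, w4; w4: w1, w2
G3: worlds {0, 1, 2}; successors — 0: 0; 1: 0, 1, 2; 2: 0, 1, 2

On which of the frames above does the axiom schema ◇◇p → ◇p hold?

The schema corresponds to transitivity: ∀x ∀y ∀z (Rxy ∧ Ryz → Rxz).
G1: fails — Reb and Rbe but not Ree.
G2: fails — Rw3w2 and Rw2w1 but not Rw3w1.
G3: holds.
Valid on: G3.

G3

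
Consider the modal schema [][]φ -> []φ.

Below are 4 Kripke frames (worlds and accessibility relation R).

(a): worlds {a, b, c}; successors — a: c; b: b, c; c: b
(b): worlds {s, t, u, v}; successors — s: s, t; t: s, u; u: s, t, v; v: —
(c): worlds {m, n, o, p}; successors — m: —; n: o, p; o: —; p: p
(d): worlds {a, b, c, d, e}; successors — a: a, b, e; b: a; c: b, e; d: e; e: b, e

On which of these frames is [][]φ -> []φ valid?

Frame correspondent (Sahlqvist): forall x forall y (Rxy -> exists z (Rxz & Rzy)) — i.e. density.
(a): fails — Rac but no z with Raz and Rzc.
(b): fails — Ruv but no z with Ruz and Rzv.
(c): fails — Rno but no z with Rnz and Rzo.
(d): satisfies the condition.

(d)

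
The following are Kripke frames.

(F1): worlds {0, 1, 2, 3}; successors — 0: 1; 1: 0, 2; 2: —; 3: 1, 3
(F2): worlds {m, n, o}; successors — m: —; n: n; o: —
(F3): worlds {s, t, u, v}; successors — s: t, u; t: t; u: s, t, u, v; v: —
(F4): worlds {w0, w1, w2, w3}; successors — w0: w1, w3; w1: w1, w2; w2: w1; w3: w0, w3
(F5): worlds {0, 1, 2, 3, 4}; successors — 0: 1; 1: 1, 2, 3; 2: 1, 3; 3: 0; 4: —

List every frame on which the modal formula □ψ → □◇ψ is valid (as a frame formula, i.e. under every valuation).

(F2), (F4)

Frame correspondent (Sahlqvist): ∀x ∀z (xRz → ∃w (xRw ∧ zRw)) — i.e. a generalized confluence (Geach) condition.
(F1): fails — 0R1 but no w with 0Rw and 1Rw.
(F2): ✓.
(F3): fails — uRv but no w with uRw and vRw.
(F4): ✓.
(F5): fails — 1R3 but no w with 1Rw and 3Rw.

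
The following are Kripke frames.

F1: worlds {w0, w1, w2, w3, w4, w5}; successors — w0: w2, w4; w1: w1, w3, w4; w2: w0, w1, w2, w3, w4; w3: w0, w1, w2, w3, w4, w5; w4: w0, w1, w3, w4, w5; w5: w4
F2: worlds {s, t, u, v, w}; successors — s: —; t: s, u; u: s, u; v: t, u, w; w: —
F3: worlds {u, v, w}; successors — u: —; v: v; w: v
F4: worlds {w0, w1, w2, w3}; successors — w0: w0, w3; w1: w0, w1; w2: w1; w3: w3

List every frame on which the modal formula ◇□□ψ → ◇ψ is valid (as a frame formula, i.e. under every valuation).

This is the axiom for a generalized confluence (Geach) condition; its first-order frame correspondent is ∀x ∀y (xRy → ∃w (yR²w ∧ xRw)).
F1: ✓.
F2: fails — tRs but no w* with sR²w* and tRw*.
F3: ✓.
F4: ✓.
Valid on: F1, F3, F4.

F1, F3, F4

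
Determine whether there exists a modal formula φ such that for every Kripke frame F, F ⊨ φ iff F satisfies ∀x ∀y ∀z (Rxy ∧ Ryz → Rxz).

Yes: it is transitivity, defined by the 4 schema □q → □□q.
Suppose □q→□□q is valid. Take Rxy, Ryz and set V(q)={w : Rxw}. Then □q at x, so □□q at x, so □q at y, so q at z, i.e. Rxz.

Yes — defined by □q → □□q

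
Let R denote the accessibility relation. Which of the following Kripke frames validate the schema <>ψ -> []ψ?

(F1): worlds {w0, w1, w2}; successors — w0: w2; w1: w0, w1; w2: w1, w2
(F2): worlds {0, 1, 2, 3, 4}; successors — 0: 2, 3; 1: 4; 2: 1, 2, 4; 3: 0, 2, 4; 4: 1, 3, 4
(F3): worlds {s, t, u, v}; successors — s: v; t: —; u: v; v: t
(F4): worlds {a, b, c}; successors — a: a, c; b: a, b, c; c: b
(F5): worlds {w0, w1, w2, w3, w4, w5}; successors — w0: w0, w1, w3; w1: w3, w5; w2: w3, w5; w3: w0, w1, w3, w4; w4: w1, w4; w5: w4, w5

(F3)

This is the axiom for partial functionality; its first-order frame correspondent is forall x forall y forall z (Rxy & Rxz -> y = z).
(F1): fails — w1 sees both w0 and w1.
(F2): fails — 0 sees both 2 and 3.
(F3): satisfies the condition.
(F4): fails — a sees both a and c.
(F5): fails — w0 sees both w0 and w1.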